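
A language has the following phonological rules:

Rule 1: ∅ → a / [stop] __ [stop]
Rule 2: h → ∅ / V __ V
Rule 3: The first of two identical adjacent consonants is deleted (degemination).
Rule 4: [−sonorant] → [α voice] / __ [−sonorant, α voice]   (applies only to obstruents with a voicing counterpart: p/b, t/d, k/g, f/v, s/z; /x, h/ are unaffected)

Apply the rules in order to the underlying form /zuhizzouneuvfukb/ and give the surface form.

zuizouneuffukab

Rule 1 (stop-cluster a-epenthesis): /k/ and /b/ form a stop–stop cluster, so [a] is inserted between them. /zuhizzouneuvfukb/ → zuhizzouneuvfukab.
Rule 2 (intervocalic h-deletion): /h/ occurs between vowels /u/ and /i/, so it deletes. /zuhizzouneuvfukab/ → zuizzouneuvfukab.
Rule 3 (degemination): /zz/ is a geminate; the first /z/ deletes. /zuizzouneuvfukab/ → zuizouneuvfukab.
Rule 4 (regressive voicing assimilation): /v/ precedes the voiceless obstruent /f/, so it devoices to [f] by assimilation. /zuizouneuvfukab/ → zuizouneuffukab.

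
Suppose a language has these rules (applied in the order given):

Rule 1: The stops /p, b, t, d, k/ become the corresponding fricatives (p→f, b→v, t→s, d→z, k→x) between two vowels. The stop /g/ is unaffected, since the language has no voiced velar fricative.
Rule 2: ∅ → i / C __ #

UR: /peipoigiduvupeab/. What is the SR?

peifoigizuvufeabi

Rule 1 (intervocalic spirantization): /p/ is a stop between vowels /i/ and /o/, so it spirantizes to the fricative [f]. /d/ is a stop between vowels /i/ and /u/, so it spirantizes to the fricative [z]. /p/ is a stop between vowels /u/ and /e/, so it spirantizes to the fricative [f]. /peipoigiduvupeab/ → peifoigizuvufeab.
Rule 2 (final i-epenthesis): the form ends in the consonant /b/, so [i] is inserted word-finally. /peifoigizuvufeab/ → peifoigizuvufeabi.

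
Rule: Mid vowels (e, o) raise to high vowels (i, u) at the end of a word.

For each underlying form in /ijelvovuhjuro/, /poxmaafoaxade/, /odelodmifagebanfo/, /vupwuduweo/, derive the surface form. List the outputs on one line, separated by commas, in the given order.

/ijelvovuhjuro/: /o/ is a mid vowel in word-final position, so it raises to [u]. → [ijelvovuhjuru].
/poxmaafoaxade/: /e/ is a mid vowel in word-final position, so it raises to [i]. → [poxmaafoaxadi].
/odelodmifagebanfo/: /o/ is a mid vowel in word-final position, so it raises to [u]. → [odelodmifagebanfu].
/vupwuduweo/: /o/ is a mid vowel in word-final position, so it raises to [u]. → [vupwuduweu].

ijelvovuhjuru, poxmaafoaxadi, odelodmifagebanfu, vupwuduweu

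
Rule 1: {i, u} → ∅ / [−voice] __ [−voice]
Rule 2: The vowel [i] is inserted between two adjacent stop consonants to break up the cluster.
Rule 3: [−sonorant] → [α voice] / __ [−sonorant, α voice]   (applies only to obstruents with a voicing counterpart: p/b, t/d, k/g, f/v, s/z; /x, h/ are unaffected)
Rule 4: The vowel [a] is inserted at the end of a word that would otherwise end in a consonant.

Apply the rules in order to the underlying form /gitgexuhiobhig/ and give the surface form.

Rule 1 (high vowel syncope): /u/ is a high vowel flanked by voiceless consonants /x/ and /h/, so it deletes. /gitgexuhiobhig/ → gitgexhiobhig.
Rule 2 (stop-cluster i-epenthesis): /t/ and /g/ form a stop–stop cluster, so [i] is inserted between them. /gitgexhiobhig/ → gitigexhiobhig.
Rule 3 (regressive voicing assimilation): /b/ precedes the voiceless obstruent /h/, so it devoices to [p] by assimilation. /gitigexhiobhig/ → gitigexhiophig.
Rule 4 (final a-epenthesis): the form ends in the consonant /g/, so [a] is inserted word-finally. /gitigexhiophig/ → gitigexhiophiga.

gitigexhiophiga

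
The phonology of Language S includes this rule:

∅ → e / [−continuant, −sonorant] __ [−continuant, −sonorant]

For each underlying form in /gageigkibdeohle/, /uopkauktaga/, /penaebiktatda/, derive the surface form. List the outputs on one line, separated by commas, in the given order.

/gageigkibdeohle/: /g/ and /k/ form a stop–stop cluster, so [e] is inserted between them. /b/ and /d/ form a stop–stop cluster, so [e] is inserted between them. → [gageigekibedeohle].
/uopkauktaga/: /p/ and /k/ form a stop–stop cluster, so [e] is inserted between them. /k/ and /t/ form a stop–stop cluster, so [e] is inserted between them. → [uopekauketaga].
/penaebiktatda/: /k/ and /t/ form a stop–stop cluster, so [e] is inserted between them. /t/ and /d/ form a stop–stop cluster, so [e] is inserted between them. → [penaebiketateda].

gageigekibedeohle, uopekauketaga, penaebiketateda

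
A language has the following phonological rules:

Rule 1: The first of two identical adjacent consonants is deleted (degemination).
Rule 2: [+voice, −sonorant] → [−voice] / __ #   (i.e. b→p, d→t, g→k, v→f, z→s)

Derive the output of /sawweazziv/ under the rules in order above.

Rule 1 (degemination): /ww/ is a geminate; the first /w/ deletes. /zz/ is a geminate; the first /z/ deletes. /sawweazziv/ → saweaziv.
Rule 2 (final devoicing): /v/ is a voiced obstruent in word-final position, so it devoices to [f]. /saweaziv/ → saweazif.

saweazif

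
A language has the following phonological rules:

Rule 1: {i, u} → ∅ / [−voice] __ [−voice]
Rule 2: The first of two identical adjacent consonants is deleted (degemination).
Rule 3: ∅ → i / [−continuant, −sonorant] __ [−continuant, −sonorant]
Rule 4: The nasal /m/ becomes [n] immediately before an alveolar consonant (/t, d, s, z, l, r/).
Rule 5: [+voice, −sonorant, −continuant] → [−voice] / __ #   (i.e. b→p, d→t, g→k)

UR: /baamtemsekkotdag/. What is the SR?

baantensekotidak

Rule 1 (high vowel syncope): no segment meets the environment; /baamtemsekkotdag/ is unchanged.
Rule 2 (degemination): /kk/ is a geminate; the first /k/ deletes. /baamtemsekkotdag/ → baamtemsekotdag.
Rule 3 (stop-cluster i-epenthesis): /t/ and /d/ form a stop–stop cluster, so [i] is inserted between them. /baamtemsekotdag/ → baamtemsekotidag.
Rule 4 (nasal place assimilation): /m/ precedes the alveolar consonant /t/, so it assimilates in place to [n]. /m/ precedes the alveolar consonant /s/, so it assimilates in place to [n]. /baamtemsekotidag/ → baantensekotidag.
Rule 5 (final devoicing): /g/ is a voiced stop in word-final position, so it devoices to [k]. /baantensekotidag/ → baantensekotidak.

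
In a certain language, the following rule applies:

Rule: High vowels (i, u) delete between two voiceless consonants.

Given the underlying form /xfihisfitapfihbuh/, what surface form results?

/i/ is a high vowel flanked by voiceless consonants /f/ and /h/, so it deletes.
/i/ is a high vowel flanked by voiceless consonants /h/ and /s/, so it deletes.
/i/ is a high vowel flanked by voiceless consonants /f/ and /t/, so it deletes.
/i/ is a high vowel flanked by voiceless consonants /f/ and /h/, so it deletes.
The other instance of /u/ does not occur in the required environment and remains unchanged.
Surface form: [xfhsftapfhbuh].

xfhsftapfhbuh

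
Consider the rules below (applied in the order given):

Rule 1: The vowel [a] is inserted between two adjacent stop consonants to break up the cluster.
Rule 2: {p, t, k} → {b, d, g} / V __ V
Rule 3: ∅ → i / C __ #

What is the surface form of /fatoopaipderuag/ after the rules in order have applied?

fadoobaibaderuagi

Rule 1 (stop-cluster a-epenthesis): /p/ and /d/ form a stop–stop cluster, so [a] is inserted between them. /fatoopaipderuag/ → fatoopaipaderuag.
Rule 2 (intervocalic voicing): /t/ is a voiceless stop between vowels /a/ and /o/, so it voices to [d]. /p/ is a voiceless stop between vowels /o/ and /a/, so it voices to [b]. /p/ is a voiceless stop between vowels /i/ and /a/, so it voices to [b]. /fatoopaipaderuag/ → fadoobaibaderuag.
Rule 3 (final i-epenthesis): the form ends in the consonant /g/, so [i] is inserted word-finally. /fadoobaibaderuag/ → fadoobaibaderuagi.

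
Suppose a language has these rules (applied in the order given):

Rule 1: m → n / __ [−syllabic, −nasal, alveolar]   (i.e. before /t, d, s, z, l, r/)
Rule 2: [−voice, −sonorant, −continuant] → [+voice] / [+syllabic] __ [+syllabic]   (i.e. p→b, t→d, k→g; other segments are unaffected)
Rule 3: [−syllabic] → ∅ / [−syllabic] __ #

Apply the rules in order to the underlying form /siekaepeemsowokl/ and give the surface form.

Rule 1 (nasal place assimilation): /m/ precedes the alveolar consonant /s/, so it assimilates in place to [n]. /siekaepeemsowokl/ → siekaepeensowokl.
Rule 2 (intervocalic voicing): /k/ is a voiceless stop between vowels /e/ and /a/, so it voices to [g]. /p/ is a voiceless stop between vowels /e/ and /e/, so it voices to [b]. /siekaepeensowokl/ → siegaebeensowokl.
Rule 3 (final cluster simplification): /l/ is the second consonant of a word-final cluster /kl/, so it deletes. /siegaebeensowokl/ → siegaebeensowok.

siegaebeensowok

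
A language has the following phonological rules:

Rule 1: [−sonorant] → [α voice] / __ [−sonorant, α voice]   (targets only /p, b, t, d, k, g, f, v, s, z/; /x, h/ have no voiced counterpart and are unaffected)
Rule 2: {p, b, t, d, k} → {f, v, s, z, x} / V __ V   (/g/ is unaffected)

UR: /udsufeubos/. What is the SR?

Rule 1 (regressive voicing assimilation): /d/ precedes the voiceless obstruent /s/, so it devoices to [t] by assimilation. /udsufeubos/ → utsufeubos.
Rule 2 (intervocalic spirantization): /b/ is a stop between vowels /u/ and /o/, so it spirantizes to the fricative [v]. /utsufeubos/ → utsufeuvos.

utsufeuvos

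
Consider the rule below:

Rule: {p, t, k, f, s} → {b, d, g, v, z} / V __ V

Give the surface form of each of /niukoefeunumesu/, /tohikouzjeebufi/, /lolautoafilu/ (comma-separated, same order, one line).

/niukoefeunumesu/: /k/ is a voiceless obstruent between vowels /u/ and /o/, so it voices to [g]. /f/ is a voiceless obstruent between vowels /e/ and /e/, so it voices to [v]. /s/ is a voiceless obstruent between vowels /e/ and /u/, so it voices to [z]. → [niugoeveunumezu].
/tohikouzjeebufi/: /k/ is a voiceless obstruent between vowels /i/ and /o/, so it voices to [g]. /f/ is a voiceless obstruent between vowels /u/ and /i/, so it voices to [v]. → [tohigouzjeebuvi].
/lolautoafilu/: /t/ is a voiceless obstruent between vowels /u/ and /o/, so it voices to [d]. /f/ is a voiceless obstruent between vowels /a/ and /i/, so it voices to [v]. → [lolaudoavilu].

niugoeveunumezu, tohigouzjeebuvi, lolaudoavilu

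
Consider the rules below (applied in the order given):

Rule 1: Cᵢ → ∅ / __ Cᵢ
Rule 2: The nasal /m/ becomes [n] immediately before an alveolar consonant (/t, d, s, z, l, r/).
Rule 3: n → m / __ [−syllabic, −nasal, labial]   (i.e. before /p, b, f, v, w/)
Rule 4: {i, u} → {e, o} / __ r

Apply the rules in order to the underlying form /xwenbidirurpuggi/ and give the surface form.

Rule 1 (degemination): /gg/ is a geminate; the first /g/ deletes. /xwenbidirurpuggi/ → xwenbidirurpugi.
Rule 2 (nasal place assimilation): no segment meets the environment; /xwenbidirurpugi/ is unchanged.
Rule 3 (nasal place assimilation): /n/ precedes the labial consonant /b/, so it assimilates in place to [m]. /xwenbidirurpugi/ → xwembidirurpugi.
Rule 4 (pre-rhotic lowering): /i/ is a high vowel immediately before /r/, so it lowers to [e]. /u/ is a high vowel immediately before /r/, so it lowers to [o]. /xwembidirurpugi/ → xwembiderorpugi.

xwembiderorpugi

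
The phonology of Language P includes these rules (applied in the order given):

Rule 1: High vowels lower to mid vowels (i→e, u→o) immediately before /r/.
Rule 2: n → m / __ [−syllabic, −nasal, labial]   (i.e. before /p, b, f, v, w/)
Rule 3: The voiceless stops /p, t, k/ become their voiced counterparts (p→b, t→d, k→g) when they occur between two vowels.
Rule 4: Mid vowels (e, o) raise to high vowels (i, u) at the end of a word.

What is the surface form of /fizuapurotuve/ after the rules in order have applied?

Rule 1 (pre-rhotic lowering): /u/ is a high vowel immediately before /r/, so it lowers to [o]. /fizuapurotuve/ → fizuaporotuve.
Rule 2 (nasal place assimilation): no segment meets the environment; /fizuaporotuve/ is unchanged.
Rule 3 (intervocalic voicing): /p/ is a voiceless stop between vowels /a/ and /o/, so it voices to [b]. /t/ is a voiceless stop between vowels /o/ and /u/, so it voices to [d]. /fizuaporotuve/ → fizuaboroduve.
Rule 4 (final vowel raising): /e/ is a mid vowel in word-final position, so it raises to [i]. /fizuaboroduve/ → fizuaboroduvi.

fizuaboroduvi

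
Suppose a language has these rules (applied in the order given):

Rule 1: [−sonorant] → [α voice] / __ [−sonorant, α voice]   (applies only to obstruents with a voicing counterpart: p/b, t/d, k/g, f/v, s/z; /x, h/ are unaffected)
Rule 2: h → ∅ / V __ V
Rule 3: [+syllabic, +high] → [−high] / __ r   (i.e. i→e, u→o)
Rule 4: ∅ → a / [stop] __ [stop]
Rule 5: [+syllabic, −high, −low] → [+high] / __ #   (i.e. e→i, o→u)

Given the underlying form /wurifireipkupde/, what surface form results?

worifereipakubadi

Rule 1 (regressive voicing assimilation): /p/ precedes the voiced obstruent /d/, so it voices to [b] by assimilation. /wurifireipkupde/ → wurifireipkubde.
Rule 2 (intervocalic h-deletion): no segment meets the environment; /wurifireipkubde/ is unchanged.
Rule 3 (pre-rhotic lowering): /u/ is a high vowel immediately before /r/, so it lowers to [o]. /i/ is a high vowel immediately before /r/, so it lowers to [e]. /wurifireipkubde/ → worifereipkubde.
Rule 4 (stop-cluster a-epenthesis): /p/ and /k/ form a stop–stop cluster, so [a] is inserted between them. /b/ and /d/ form a stop–stop cluster, so [a] is inserted between them. /worifereipkubde/ → worifereipakubade.
Rule 5 (final vowel raising): /e/ is a mid vowel in word-final position, so it raises to [i]. /worifereipakubade/ → worifereipakubadi.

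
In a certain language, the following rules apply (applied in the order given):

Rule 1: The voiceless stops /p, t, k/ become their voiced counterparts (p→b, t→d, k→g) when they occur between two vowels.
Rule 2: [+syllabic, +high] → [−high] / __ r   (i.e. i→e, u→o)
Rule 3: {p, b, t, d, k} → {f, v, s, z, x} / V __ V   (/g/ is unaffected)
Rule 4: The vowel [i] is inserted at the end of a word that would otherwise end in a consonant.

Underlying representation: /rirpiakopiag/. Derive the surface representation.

Rule 1 (intervocalic voicing): /k/ is a voiceless stop between vowels /a/ and /o/, so it voices to [g]. /p/ is a voiceless stop between vowels /o/ and /i/, so it voices to [b]. /rirpiakopiag/ → rirpiagobiag.
Rule 2 (pre-rhotic lowering): /i/ is a high vowel immediately before /r/, so it lowers to [e]. /rirpiagobiag/ → rerpiagobiag.
Rule 3 (intervocalic spirantization): /b/ is a stop between vowels /o/ and /i/, so it spirantizes to the fricative [v]. /rerpiagobiag/ → rerpiagoviag.
Rule 4 (final i-epenthesis): the form ends in the consonant /g/, so [i] is inserted word-finally. /rerpiagoviag/ → rerpiagoviagi.

rerpiagoviagi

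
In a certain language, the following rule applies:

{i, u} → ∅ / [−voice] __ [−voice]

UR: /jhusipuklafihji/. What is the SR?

jhspklafhji

/u/ is a high vowel flanked by voiceless consonants /h/ and /s/, so it deletes.
/i/ is a high vowel flanked by voiceless consonants /s/ and /p/, so it deletes.
/u/ is a high vowel flanked by voiceless consonants /p/ and /k/, so it deletes.
/i/ is a high vowel flanked by voiceless consonants /f/ and /h/, so it deletes.
The other instance of /i/ does not occur in the required environment and remains unchanged.
Surface form: [jhspklafhji].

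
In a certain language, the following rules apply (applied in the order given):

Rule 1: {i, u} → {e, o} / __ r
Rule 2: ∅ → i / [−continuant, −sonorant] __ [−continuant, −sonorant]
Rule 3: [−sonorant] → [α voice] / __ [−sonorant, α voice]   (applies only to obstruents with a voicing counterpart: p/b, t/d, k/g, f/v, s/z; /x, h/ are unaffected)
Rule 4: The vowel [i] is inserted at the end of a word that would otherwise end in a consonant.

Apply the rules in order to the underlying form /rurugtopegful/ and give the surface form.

Rule 1 (pre-rhotic lowering): /u/ is a high vowel immediately before /r/, so it lowers to [o]. /rurugtopegful/ → rorugtopegful.
Rule 2 (stop-cluster i-epenthesis): /g/ and /t/ form a stop–stop cluster, so [i] is inserted between them. /rorugtopegful/ → rorugitopegful.
Rule 3 (regressive voicing assimilation): /g/ precedes the voiceless obstruent /f/, so it devoices to [k] by assimilation. /rorugitopegful/ → rorugitopekful.
Rule 4 (final i-epenthesis): the form ends in the consonant /l/, so [i] is inserted word-finally. /rorugitopekful/ → rorugitopekfuli.

rorugitopekfuli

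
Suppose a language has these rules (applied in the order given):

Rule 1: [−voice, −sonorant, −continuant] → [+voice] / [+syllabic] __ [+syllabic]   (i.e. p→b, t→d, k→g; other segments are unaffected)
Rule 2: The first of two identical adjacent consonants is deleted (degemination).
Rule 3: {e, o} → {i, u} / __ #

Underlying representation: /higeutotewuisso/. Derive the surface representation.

higeudodewuisu

Rule 1 (intervocalic voicing): /t/ is a voiceless stop between vowels /u/ and /o/, so it voices to [d]. /t/ is a voiceless stop between vowels /o/ and /e/, so it voices to [d]. /higeutotewuisso/ → higeudodewuisso.
Rule 2 (degemination): /ss/ is a geminate; the first /s/ deletes. /higeudodewuisso/ → higeudodewuiso.
Rule 3 (final vowel raising): /o/ is a mid vowel in word-final position, so it raises to [u]. /higeudodewuiso/ → higeudodewuisu.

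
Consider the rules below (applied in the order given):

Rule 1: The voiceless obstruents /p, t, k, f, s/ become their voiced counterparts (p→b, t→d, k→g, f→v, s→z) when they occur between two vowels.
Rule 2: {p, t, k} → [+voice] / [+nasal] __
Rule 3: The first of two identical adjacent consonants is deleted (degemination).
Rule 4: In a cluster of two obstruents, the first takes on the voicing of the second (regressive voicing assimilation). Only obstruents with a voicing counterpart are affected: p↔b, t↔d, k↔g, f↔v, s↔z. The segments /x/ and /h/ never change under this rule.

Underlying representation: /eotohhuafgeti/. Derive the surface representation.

Rule 1 (intervocalic voicing): /t/ is a voiceless obstruent between vowels /o/ and /o/, so it voices to [d]. /t/ is a voiceless obstruent between vowels /e/ and /i/, so it voices to [d]. /eotohhuafgeti/ → eodohhuafgedi.
Rule 2 (post-nasal voicing): no segment meets the environment; /eodohhuafgedi/ is unchanged.
Rule 3 (degemination): /hh/ is a geminate; the first /h/ deletes. /eodohhuafgedi/ → eodohuafgedi.
Rule 4 (regressive voicing assimilation): /f/ precedes the voiced obstruent /g/, so it voices to [v] by assimilation. /eodohuafgedi/ → eodohuavgedi.

eodohuavgedi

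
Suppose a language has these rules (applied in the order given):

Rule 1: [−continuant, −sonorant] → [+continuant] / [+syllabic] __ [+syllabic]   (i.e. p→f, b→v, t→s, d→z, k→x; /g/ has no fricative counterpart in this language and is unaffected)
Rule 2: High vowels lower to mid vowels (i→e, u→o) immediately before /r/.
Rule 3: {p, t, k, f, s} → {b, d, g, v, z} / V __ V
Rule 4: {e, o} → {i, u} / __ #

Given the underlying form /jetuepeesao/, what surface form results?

Rule 1 (intervocalic spirantization): /t/ is a stop between vowels /e/ and /u/, so it spirantizes to the fricative [s]. /p/ is a stop between vowels /e/ and /e/, so it spirantizes to the fricative [f]. /jetuepeesao/ → jesuefeesao.
Rule 2 (pre-rhotic lowering): no segment meets the environment; /jesuefeesao/ is unchanged.
Rule 3 (intervocalic voicing): /s/ is a voiceless obstruent between vowels /e/ and /u/, so it voices to [z]. /f/ is a voiceless obstruent between vowels /e/ and /e/, so it voices to [v]. /s/ is a voiceless obstruent between vowels /e/ and /a/, so it voices to [z]. /jesuefeesao/ → jezueveezao.
Rule 4 (final vowel raising): /o/ is a mid vowel in word-final position, so it raises to [u]. /jezueveezao/ → jezueveezau.

jezueveezau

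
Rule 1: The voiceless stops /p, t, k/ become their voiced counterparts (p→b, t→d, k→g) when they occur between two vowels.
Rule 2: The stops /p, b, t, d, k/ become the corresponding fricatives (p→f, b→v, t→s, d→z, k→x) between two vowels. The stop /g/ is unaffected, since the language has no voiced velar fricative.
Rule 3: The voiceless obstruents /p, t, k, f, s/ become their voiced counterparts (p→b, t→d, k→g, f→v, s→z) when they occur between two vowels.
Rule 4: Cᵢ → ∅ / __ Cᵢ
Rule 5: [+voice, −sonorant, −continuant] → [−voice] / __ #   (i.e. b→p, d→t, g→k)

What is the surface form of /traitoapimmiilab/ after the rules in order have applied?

Rule 1 (intervocalic voicing): /t/ is a voiceless stop between vowels /i/ and /o/, so it voices to [d]. /p/ is a voiceless stop between vowels /a/ and /i/, so it voices to [b]. /traitoapimmiilab/ → traidoabimmiilab.
Rule 2 (intervocalic spirantization): /d/ is a stop between vowels /i/ and /o/, so it spirantizes to the fricative [z]. /b/ is a stop between vowels /a/ and /i/, so it spirantizes to the fricative [v]. /traidoabimmiilab/ → traizoavimmiilab.
Rule 3 (intervocalic voicing): no segment meets the environment; /traizoavimmiilab/ is unchanged.
Rule 4 (degemination): /mm/ is a geminate; the first /m/ deletes. /traizoavimmiilab/ → traizoavimiilab.
Rule 5 (final devoicing): /b/ is a voiced stop in word-final position, so it devoices to [p]. /traizoavimiilab/ → traizoavimiilap.

traizoavimiilap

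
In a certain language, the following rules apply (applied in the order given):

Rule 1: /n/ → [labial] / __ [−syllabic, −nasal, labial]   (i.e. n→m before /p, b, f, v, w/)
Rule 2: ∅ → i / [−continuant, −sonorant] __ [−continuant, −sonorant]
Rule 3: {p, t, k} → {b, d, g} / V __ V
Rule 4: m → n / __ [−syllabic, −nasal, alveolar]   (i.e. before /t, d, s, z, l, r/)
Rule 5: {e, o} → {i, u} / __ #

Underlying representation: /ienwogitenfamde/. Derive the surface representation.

iemwogidemfandi

Rule 1 (nasal place assimilation): /n/ precedes the labial consonant /w/, so it assimilates in place to [m]. /n/ precedes the labial consonant /f/, so it assimilates in place to [m]. /ienwogitenfamde/ → iemwogitemfamde.
Rule 2 (stop-cluster i-epenthesis): no segment meets the environment; /iemwogitemfamde/ is unchanged.
Rule 3 (intervocalic voicing): /t/ is a voiceless stop between vowels /i/ and /e/, so it voices to [d]. /iemwogitemfamde/ → iemwogidemfamde.
Rule 4 (nasal place assimilation): /m/ precedes the alveolar consonant /d/, so it assimilates in place to [n]. /iemwogidemfamde/ → iemwogidemfande.
Rule 5 (final vowel raising): /e/ is a mid vowel in word-final position, so it raises to [i]. /iemwogidemfande/ → iemwogidemfandi.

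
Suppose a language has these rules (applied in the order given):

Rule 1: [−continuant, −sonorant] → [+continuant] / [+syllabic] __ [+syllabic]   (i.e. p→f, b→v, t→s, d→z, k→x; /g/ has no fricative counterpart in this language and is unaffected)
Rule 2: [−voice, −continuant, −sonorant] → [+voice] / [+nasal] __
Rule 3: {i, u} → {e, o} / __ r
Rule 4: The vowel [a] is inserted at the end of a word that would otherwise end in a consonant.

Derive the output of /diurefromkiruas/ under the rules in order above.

Rule 1 (intervocalic spirantization): no segment meets the environment; /diurefromkiruas/ is unchanged.
Rule 2 (post-nasal voicing): /k/ is a voiceless stop immediately after the nasal /m/, so it voices to [g]. /diurefromkiruas/ → diurefromgiruas.
Rule 3 (pre-rhotic lowering): /u/ is a high vowel immediately before /r/, so it lowers to [o]. /i/ is a high vowel immediately before /r/, so it lowers to [e]. /diurefromgiruas/ → diorefromgeruas.
Rule 4 (final a-epenthesis): the form ends in the consonant /s/, so [a] is inserted word-finally. /diorefromgeruas/ → diorefromgeruasa.

diorefromgeruasa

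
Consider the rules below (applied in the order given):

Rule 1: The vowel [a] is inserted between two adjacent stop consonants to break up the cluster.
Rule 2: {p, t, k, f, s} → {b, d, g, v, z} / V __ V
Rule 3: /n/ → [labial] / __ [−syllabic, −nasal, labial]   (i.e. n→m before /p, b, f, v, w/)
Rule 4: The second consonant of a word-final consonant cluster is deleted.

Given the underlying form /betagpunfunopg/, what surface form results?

bedagabumfunobag

Rule 1 (stop-cluster a-epenthesis): /g/ and /p/ form a stop–stop cluster, so [a] is inserted between them. /p/ and /g/ form a stop–stop cluster, so [a] is inserted between them. /betagpunfunopg/ → betagapunfunopag.
Rule 2 (intervocalic voicing): /t/ is a voiceless obstruent between vowels /e/ and /a/, so it voices to [d]. /p/ is a voiceless obstruent between vowels /a/ and /u/, so it voices to [b]. /p/ is a voiceless obstruent between vowels /o/ and /a/, so it voices to [b]. /betagapunfunopag/ → bedagabunfunobag.
Rule 3 (nasal place assimilation): /n/ precedes the labial consonant /f/, so it assimilates in place to [m]. /bedagabunfunobag/ → bedagabumfunobag.
Rule 4 (final cluster simplification): no segment meets the environment; /bedagabumfunobag/ is unchanged.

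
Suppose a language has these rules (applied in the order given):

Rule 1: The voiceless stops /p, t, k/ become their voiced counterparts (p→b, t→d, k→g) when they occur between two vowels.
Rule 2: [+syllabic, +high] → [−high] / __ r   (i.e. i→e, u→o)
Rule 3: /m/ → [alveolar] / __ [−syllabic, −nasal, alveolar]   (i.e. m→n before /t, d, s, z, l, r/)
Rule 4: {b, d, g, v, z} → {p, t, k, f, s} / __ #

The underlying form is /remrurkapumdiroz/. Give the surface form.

renrorkabunderos

Rule 1 (intervocalic voicing): /p/ is a voiceless stop between vowels /a/ and /u/, so it voices to [b]. /remrurkapumdiroz/ → remrurkabumdiroz.
Rule 2 (pre-rhotic lowering): /u/ is a high vowel immediately before /r/, so it lowers to [o]. /i/ is a high vowel immediately before /r/, so it lowers to [e]. /remrurkabumdiroz/ → remrorkabumderoz.
Rule 3 (nasal place assimilation): /m/ precedes the alveolar consonant /r/, so it assimilates in place to [n]. /m/ precedes the alveolar consonant /d/, so it assimilates in place to [n]. /remrorkabumderoz/ → renrorkabunderoz.
Rule 4 (final devoicing): /z/ is a voiced obstruent in word-final position, so it devoices to [s]. /renrorkabunderoz/ → renrorkabunderos.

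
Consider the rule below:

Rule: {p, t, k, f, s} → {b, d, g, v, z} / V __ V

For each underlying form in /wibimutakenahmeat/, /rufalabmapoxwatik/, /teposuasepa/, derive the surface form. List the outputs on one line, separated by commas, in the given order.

wibimudagenahmeat, ruvalabmaboxwadik, tebozuazeba

/wibimutakenahmeat/: /t/ is a voiceless obstruent between vowels /u/ and /a/, so it voices to [d]. /k/ is a voiceless obstruent between vowels /a/ and /e/, so it voices to [g]. → [wibimudagenahmeat].
/rufalabmapoxwatik/: /f/ is a voiceless obstruent between vowels /u/ and /a/, so it voices to [v]. /p/ is a voiceless obstruent between vowels /a/ and /o/, so it voices to [b]. /t/ is a voiceless obstruent between vowels /a/ and /i/, so it voices to [d]. → [ruvalabmaboxwadik].
/teposuasepa/: /p/ is a voiceless obstruent between vowels /e/ and /o/, so it voices to [b]. /s/ is a voiceless obstruent between vowels /o/ and /u/, so it voices to [z]. /s/ is a voiceless obstruent between vowels /a/ and /e/, so it voices to [z]. /p/ is a voiceless obstruent between vowels /e/ and /a/, so it voices to [b]. → [tebozuazeba].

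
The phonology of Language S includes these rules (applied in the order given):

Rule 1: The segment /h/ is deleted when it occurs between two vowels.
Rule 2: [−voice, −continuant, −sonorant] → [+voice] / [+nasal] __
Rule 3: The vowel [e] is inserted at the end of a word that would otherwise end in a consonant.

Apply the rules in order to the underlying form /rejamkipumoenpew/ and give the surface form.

Rule 1 (intervocalic h-deletion): no segment meets the environment; /rejamkipumoenpew/ is unchanged.
Rule 2 (post-nasal voicing): /k/ is a voiceless stop immediately after the nasal /m/, so it voices to [g]. /p/ is a voiceless stop immediately after the nasal /n/, so it voices to [b]. /rejamkipumoenpew/ → rejamgipumoenbew.
Rule 3 (final e-epenthesis): the form ends in the consonant /w/, so [e] is inserted word-finally. /rejamgipumoenbew/ → rejamgipumoenbewe.

rejamgipumoenbewe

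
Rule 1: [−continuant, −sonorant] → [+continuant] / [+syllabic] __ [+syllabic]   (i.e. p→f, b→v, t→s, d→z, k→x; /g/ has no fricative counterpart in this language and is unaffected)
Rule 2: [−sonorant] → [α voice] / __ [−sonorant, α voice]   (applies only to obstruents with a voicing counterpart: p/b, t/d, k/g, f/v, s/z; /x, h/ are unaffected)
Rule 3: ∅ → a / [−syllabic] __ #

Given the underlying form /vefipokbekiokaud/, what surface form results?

Rule 1 (intervocalic spirantization): /p/ is a stop between vowels /i/ and /o/, so it spirantizes to the fricative [f]. /k/ is a stop between vowels /e/ and /i/, so it spirantizes to the fricative [x]. /k/ is a stop between vowels /o/ and /a/, so it spirantizes to the fricative [x]. /vefipokbekiokaud/ → vefifokbexioxaud.
Rule 2 (regressive voicing assimilation): /k/ precedes the voiced obstruent /b/, so it voices to [g] by assimilation. /vefifokbexioxaud/ → vefifogbexioxaud.
Rule 3 (final a-epenthesis): the form ends in the consonant /d/, so [a] is inserted word-finally. /vefifogbexioxaud/ → vefifogbexioxauda.

vefifogbexioxauda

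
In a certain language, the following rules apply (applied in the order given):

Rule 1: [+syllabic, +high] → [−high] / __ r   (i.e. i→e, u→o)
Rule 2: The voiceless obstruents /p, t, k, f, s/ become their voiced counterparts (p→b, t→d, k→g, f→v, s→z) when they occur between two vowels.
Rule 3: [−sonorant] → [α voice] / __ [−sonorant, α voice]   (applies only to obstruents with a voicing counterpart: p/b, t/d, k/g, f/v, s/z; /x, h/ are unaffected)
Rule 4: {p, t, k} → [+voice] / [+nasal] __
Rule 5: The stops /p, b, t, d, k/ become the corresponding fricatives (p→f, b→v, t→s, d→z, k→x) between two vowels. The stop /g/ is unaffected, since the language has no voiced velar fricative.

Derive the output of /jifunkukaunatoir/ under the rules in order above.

jivungugaunazoer

Rule 1 (pre-rhotic lowering): /i/ is a high vowel immediately before /r/, so it lowers to [e]. /jifunkukaunatoir/ → jifunkukaunatoer.
Rule 2 (intervocalic voicing): /f/ is a voiceless obstruent between vowels /i/ and /u/, so it voices to [v]. /k/ is a voiceless obstruent between vowels /u/ and /a/, so it voices to [g]. /t/ is a voiceless obstruent between vowels /a/ and /o/, so it voices to [d]. /jifunkukaunatoer/ → jivunkugaunadoer.
Rule 3 (regressive voicing assimilation): no segment meets the environment; /jivunkugaunadoer/ is unchanged.
Rule 4 (post-nasal voicing): /k/ is a voiceless stop immediately after the nasal /n/, so it voices to [g]. /jivunkugaunadoer/ → jivungugaunadoer.
Rule 5 (intervocalic spirantization): /d/ is a stop between vowels /a/ and /o/, so it spirantizes to the fricative [z]. /jivungugaunadoer/ → jivungugaunazoer.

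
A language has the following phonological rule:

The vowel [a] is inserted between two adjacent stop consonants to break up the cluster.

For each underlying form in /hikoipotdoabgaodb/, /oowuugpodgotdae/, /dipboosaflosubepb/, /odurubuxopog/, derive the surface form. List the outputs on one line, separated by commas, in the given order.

hikoipotadoabagaodab, oowuugapodagotadae, dipaboosaflosubepab, odurubuxopog

/hikoipotdoabgaodb/: /t/ and /d/ form a stop–stop cluster, so [a] is inserted between them. /b/ and /g/ form a stop–stop cluster, so [a] is inserted between them. /d/ and /b/ form a stop–stop cluster, so [a] is inserted between them. → [hikoipotadoabagaodab].
/oowuugpodgotdae/: /g/ and /p/ form a stop–stop cluster, so [a] is inserted between them. /d/ and /g/ form a stop–stop cluster, so [a] is inserted between them. /t/ and /d/ form a stop–stop cluster, so [a] is inserted between them. → [oowuugapodagotadae].
/dipboosaflosubepb/: /p/ and /b/ form a stop–stop cluster, so [a] is inserted between them. /p/ and /b/ form a stop–stop cluster, so [a] is inserted between them. → [dipaboosaflosubepab].
/odurubuxopog/: the rule's environment is not met; surfaces unchanged as [odurubuxopog].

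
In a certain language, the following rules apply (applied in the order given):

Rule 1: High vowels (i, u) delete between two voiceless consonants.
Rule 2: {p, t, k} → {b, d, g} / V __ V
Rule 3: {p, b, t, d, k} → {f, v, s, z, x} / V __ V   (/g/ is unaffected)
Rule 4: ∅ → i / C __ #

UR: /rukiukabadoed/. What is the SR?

Rule 1 (high vowel syncope): no segment meets the environment; /rukiukabadoed/ is unchanged.
Rule 2 (intervocalic voicing): /k/ is a voiceless stop between vowels /u/ and /i/, so it voices to [g]. /k/ is a voiceless stop between vowels /u/ and /a/, so it voices to [g]. /rukiukabadoed/ → rugiugabadoed.
Rule 3 (intervocalic spirantization): /b/ is a stop between vowels /a/ and /a/, so it spirantizes to the fricative [v]. /d/ is a stop between vowels /a/ and /o/, so it spirantizes to the fricative [z]. /rugiugabadoed/ → rugiugavazoed.
Rule 4 (final i-epenthesis): the form ends in the consonant /d/, so [i] is inserted word-finally. /rugiugavazoed/ → rugiugavazoedi.

rugiugavazoedi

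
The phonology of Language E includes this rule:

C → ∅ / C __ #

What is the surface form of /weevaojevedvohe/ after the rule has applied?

No segment of /weevaojevedvohe/ meets the structural description of the rule, so the form surfaces unchanged.

weevaojevedvohe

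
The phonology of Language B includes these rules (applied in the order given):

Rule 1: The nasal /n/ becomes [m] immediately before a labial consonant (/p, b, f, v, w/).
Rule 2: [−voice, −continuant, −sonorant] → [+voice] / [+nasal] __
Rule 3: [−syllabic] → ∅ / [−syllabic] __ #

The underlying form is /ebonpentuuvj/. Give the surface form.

ebombenduuv

Rule 1 (nasal place assimilation): /n/ precedes the labial consonant /p/, so it assimilates in place to [m]. /ebonpentuuvj/ → ebompentuuvj.
Rule 2 (post-nasal voicing): /p/ is a voiceless stop immediately after the nasal /m/, so it voices to [b]. /t/ is a voiceless stop immediately after the nasal /n/, so it voices to [d]. /ebompentuuvj/ → ebombenduuvj.
Rule 3 (final cluster simplification): /j/ is the second consonant of a word-final cluster /vj/, so it deletes. /ebombenduuvj/ → ebombenduuv.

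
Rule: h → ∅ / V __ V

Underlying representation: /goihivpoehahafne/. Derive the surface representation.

goiivpoeaafne

/h/ occurs between vowels /i/ and /i/, so it deletes.
/h/ occurs between vowels /e/ and /a/, so it deletes.
/h/ occurs between vowels /a/ and /a/, so it deletes.
Surface form: [goiivpoeaafne].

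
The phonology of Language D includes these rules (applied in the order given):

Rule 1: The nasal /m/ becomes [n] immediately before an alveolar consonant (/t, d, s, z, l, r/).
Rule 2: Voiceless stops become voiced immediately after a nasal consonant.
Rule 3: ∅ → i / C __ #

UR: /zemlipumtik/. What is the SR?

Rule 1 (nasal place assimilation): /m/ precedes the alveolar consonant /l/, so it assimilates in place to [n]. /m/ precedes the alveolar consonant /t/, so it assimilates in place to [n]. /zemlipumtik/ → zenlipuntik.
Rule 2 (post-nasal voicing): /t/ is a voiceless stop immediately after the nasal /n/, so it voices to [d]. /zenlipuntik/ → zenlipundik.
Rule 3 (final i-epenthesis): the form ends in the consonant /k/, so [i] is inserted word-finally. /zenlipundik/ → zenlipundiki.

zenlipundiki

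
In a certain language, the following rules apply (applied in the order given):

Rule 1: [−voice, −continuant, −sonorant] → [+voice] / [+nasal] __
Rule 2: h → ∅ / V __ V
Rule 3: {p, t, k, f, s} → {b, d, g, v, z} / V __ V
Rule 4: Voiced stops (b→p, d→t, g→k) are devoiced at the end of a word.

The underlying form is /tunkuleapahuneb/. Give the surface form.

Rule 1 (post-nasal voicing): /k/ is a voiceless stop immediately after the nasal /n/, so it voices to [g]. /tunkuleapahuneb/ → tunguleapahuneb.
Rule 2 (intervocalic h-deletion): /h/ occurs between vowels /a/ and /u/, so it deletes. /tunguleapahuneb/ → tunguleapauneb.
Rule 3 (intervocalic voicing): /p/ is a voiceless obstruent between vowels /a/ and /a/, so it voices to [b]. /tunguleapauneb/ → tunguleabauneb.
Rule 4 (final devoicing): /b/ is a voiced stop in word-final position, so it devoices to [p]. /tunguleabauneb/ → tunguleabaunep.

tunguleabaunep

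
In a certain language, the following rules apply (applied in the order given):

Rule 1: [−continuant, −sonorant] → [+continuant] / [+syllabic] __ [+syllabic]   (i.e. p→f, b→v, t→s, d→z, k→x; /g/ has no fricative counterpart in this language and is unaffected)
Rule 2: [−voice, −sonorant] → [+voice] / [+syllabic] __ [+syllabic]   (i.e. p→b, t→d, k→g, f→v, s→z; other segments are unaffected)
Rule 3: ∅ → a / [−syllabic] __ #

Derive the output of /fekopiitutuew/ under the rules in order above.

Rule 1 (intervocalic spirantization): /k/ is a stop between vowels /e/ and /o/, so it spirantizes to the fricative [x]. /p/ is a stop between vowels /o/ and /i/, so it spirantizes to the fricative [f]. /t/ is a stop between vowels /i/ and /u/, so it spirantizes to the fricative [s]. /t/ is a stop between vowels /u/ and /u/, so it spirantizes to the fricative [s]. /fekopiitutuew/ → fexofiisusuew.
Rule 2 (intervocalic voicing): /f/ is a voiceless obstruent between vowels /o/ and /i/, so it voices to [v]. /s/ is a voiceless obstruent between vowels /i/ and /u/, so it voices to [z]. /s/ is a voiceless obstruent between vowels /u/ and /u/, so it voices to [z]. /fexofiisusuew/ → fexoviizuzuew.
Rule 3 (final a-epenthesis): the form ends in the consonant /w/, so [a] is inserted word-finally. /fexoviizuzuew/ → fexoviizuzuewa.

fexoviizuzuewa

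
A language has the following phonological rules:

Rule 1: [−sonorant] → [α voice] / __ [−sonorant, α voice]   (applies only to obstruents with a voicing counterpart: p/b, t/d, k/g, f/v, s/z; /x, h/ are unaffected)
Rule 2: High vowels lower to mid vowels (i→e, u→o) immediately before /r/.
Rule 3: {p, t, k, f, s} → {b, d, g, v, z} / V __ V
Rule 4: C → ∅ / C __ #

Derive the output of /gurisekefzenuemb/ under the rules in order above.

gorizegevzenuem

Rule 1 (regressive voicing assimilation): /f/ precedes the voiced obstruent /z/, so it voices to [v] by assimilation. /gurisekefzenuemb/ → gurisekevzenuemb.
Rule 2 (pre-rhotic lowering): /u/ is a high vowel immediately before /r/, so it lowers to [o]. /gurisekevzenuemb/ → gorisekevzenuemb.
Rule 3 (intervocalic voicing): /s/ is a voiceless obstruent between vowels /i/ and /e/, so it voices to [z]. /k/ is a voiceless obstruent between vowels /e/ and /e/, so it voices to [g]. /gorisekevzenuemb/ → gorizegevzenuemb.
Rule 4 (final cluster simplification): /b/ is the second consonant of a word-final cluster /mb/, so it deletes. /gorizegevzenuemb/ → gorizegevzenuem.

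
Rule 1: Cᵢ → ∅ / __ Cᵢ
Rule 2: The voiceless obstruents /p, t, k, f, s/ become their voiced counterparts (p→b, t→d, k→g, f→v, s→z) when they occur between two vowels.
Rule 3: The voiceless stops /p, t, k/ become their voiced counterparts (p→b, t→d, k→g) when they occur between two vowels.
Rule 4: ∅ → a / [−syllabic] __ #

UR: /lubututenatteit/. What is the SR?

Rule 1 (degemination): /tt/ is a geminate; the first /t/ deletes. /lubututenatteit/ → lubututenateit.
Rule 2 (intervocalic voicing): /t/ is a voiceless obstruent between vowels /u/ and /u/, so it voices to [d]. /t/ is a voiceless obstruent between vowels /u/ and /e/, so it voices to [d]. /t/ is a voiceless obstruent between vowels /a/ and /e/, so it voices to [d]. /lubututenateit/ → lubududenadeit.
Rule 3 (intervocalic voicing): no segment meets the environment; /lubududenadeit/ is unchanged.
Rule 4 (final a-epenthesis): the form ends in the consonant /t/, so [a] is inserted word-finally. /lubududenadeit/ → lubududenadeita.

lubududenadeita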